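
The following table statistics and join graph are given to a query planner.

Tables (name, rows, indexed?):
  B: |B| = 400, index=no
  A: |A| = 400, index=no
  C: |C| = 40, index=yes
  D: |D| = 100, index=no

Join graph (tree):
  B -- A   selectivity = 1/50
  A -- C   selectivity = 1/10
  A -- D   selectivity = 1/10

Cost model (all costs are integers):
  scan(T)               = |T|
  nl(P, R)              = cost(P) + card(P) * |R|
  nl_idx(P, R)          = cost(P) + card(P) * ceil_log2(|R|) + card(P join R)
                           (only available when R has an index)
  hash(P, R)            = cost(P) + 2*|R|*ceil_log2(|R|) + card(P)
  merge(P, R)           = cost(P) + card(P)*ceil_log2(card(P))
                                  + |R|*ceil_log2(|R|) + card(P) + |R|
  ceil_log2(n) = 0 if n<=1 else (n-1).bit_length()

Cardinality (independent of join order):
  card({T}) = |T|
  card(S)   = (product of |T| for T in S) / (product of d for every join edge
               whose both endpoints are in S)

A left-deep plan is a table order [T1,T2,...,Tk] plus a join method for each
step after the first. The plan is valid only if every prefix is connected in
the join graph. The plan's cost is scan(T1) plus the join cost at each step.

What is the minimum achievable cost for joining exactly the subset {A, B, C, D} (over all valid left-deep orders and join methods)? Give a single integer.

Selinger DP over subsets of {A,B,C,D}:
  {B}: scan cost=400, card=400
  {A}: scan cost=400, card=400
  {C}: scan cost=40, card=40
  {D}: scan cost=100, card=100
  {AB}: card=3200; try (B,hash)→8000, (A,hash)→8000, (B,merge)→8400, (A,merge)→8400, (B,nl)→160400, (A,nl)→160400; best=8000 via (B,hash)
  {AC}: card=1600; try (C,hash)→1280, (A,merge)→4320, (C,nl_idx)→4400, (C,merge)→4680, (A,hash)→7280, (A,nl)→16040 …(+1); best=1280 via (C,hash)
  {AD}: card=4000; try (D,hash)→2200, (A,merge)→4900, (D,merge)→5200, (A,hash)→7400, (A,nl)→40100, (D,nl)→40400; best=2200 via (D,hash)
  {ABC}: card=12800; try (B,hash)→10080, (C,hash)→11680, (B,merge)→24480, (C,nl_idx)→40000, (C,merge)→49880, (C,nl)→136000 …(+1); best=10080 via (B,hash)
  {ABD}: card=32000; try (D,hash)→12600, (B,hash)→13400, (D,merge)→50400, (B,merge)→58200, (D,nl)→328000, (B,nl)→1602200; best=12600 via (D,hash)
  {ACD}: card=16000; try (D,hash)→4280, (C,hash)→6680, (D,merge)→21280, (C,nl_idx)→42200, (C,merge)→54480, (D,nl)→161280 …(+1); best=4280 via (D,hash)
  {ABCD}: card=128000; try (D,hash)→24280, (B,hash)→27480, (C,hash)→45080, (D,merge)→202880, (B,merge)→248280, (C,nl_idx)→332600 …(+4); best=24280 via (D,hash)

24280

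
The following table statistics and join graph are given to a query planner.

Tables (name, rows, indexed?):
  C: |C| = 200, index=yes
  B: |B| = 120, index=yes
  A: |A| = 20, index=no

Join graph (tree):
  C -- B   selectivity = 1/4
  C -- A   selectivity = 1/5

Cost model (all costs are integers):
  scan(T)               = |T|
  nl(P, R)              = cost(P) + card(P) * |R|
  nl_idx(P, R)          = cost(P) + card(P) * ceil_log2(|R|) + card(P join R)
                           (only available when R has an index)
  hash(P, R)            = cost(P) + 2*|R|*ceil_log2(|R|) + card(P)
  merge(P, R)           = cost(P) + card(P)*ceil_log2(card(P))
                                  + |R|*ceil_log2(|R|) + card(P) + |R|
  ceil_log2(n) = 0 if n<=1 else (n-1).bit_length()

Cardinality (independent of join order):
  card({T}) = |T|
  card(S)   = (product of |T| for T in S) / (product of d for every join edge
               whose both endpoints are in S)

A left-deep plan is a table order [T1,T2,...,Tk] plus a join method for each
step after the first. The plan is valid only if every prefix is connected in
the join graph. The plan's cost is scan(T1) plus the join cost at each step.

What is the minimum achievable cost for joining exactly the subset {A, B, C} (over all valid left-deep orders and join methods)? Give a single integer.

3080

Selinger DP over subsets of {A,B,C}:
  {C}: scan cost=200, card=200
  {B}: scan cost=120, card=120
  {A}: scan cost=20, card=20
  {BC}: card=6000; try (B,hash)→2080, (C,merge)→2880, (B,merge)→2960, (C,hash)→3440, (C,nl_idx)→7080, (B,nl_idx)→7600 …(+2); best=2080 via (B,hash)
  {AC}: card=800; try (A,hash)→600, (C,nl_idx)→980, (C,merge)→1940, (A,merge)→2120, (C,hash)→3240, (C,nl)→4020 …(+1); best=600 via (A,hash)
  {ABC}: card=24000; try (B,hash)→3080, (A,hash)→8280, (B,merge)→10360, (B,nl_idx)→30200, (A,merge)→86200, (B,nl)→96600 …(+1); best=3080 via (B,hash)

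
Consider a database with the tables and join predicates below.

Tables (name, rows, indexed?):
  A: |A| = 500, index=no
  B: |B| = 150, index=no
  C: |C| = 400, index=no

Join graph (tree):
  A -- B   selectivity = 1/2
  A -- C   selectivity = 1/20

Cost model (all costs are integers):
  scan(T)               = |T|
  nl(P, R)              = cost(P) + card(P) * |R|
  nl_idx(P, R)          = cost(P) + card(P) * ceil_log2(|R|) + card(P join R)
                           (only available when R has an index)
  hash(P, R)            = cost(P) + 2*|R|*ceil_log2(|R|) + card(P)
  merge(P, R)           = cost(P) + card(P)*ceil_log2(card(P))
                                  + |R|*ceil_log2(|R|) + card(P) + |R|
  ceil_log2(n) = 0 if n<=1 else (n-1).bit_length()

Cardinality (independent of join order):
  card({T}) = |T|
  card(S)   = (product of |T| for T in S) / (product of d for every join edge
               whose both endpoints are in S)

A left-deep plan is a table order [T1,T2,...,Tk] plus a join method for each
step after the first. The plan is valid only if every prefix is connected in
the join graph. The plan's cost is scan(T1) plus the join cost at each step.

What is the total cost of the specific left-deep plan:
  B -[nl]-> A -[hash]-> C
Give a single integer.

step 1: scan B: cost=150, card=150
step 2: join A via nl
    card(P join A) = 150*500/(2) = 37500
    cost = 150 + 150*500 = 75150
step 3: join C via hash
    card(P join C) = 37500*400/(20) = 750000
    cost = 75150 + 2*400*9 + 37500 = 119850

119850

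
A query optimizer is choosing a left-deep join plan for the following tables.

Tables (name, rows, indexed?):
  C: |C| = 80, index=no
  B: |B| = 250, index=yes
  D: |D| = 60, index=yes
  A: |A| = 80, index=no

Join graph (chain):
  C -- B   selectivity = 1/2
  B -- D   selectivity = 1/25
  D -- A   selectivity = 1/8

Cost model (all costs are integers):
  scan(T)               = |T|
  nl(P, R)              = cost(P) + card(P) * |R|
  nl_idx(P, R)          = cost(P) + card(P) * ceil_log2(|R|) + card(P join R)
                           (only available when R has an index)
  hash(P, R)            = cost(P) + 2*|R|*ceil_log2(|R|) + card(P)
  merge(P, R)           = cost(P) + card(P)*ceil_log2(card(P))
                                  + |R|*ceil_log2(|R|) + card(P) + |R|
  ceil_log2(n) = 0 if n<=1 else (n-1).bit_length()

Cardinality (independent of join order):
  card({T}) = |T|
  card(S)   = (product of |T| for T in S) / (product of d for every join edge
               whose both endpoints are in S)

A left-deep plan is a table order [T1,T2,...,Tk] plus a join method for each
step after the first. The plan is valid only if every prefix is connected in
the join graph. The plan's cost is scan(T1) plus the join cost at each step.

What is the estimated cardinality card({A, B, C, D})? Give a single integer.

Tables in S: A(80), B(250), C(80), D(60)
Edges inside S: C-B(d=2), B-D(d=25), D-A(d=8)
numerator = 80 * 250 * 80 * 60 = 96000000
denominator = 2 * 25 * 8 = 400
card(S) = 96000000 / 400 = 240000

240000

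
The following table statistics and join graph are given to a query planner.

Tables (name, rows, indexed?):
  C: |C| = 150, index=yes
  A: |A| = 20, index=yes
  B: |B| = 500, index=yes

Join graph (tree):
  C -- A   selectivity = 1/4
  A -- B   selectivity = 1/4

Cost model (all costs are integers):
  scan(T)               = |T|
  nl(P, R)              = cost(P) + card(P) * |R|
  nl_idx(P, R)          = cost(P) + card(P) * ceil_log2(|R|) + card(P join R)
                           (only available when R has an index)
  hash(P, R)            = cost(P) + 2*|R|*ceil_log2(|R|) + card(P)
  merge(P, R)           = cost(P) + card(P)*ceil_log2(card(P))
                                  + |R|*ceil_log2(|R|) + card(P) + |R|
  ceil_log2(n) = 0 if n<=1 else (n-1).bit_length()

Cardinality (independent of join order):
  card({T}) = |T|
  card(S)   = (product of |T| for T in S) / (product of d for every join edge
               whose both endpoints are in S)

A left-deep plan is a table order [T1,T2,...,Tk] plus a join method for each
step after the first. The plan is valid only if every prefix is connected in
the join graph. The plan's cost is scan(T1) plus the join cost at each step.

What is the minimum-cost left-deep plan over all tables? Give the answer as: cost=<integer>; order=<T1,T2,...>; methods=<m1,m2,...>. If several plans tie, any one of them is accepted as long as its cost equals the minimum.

cost=6100; order=B,A,C; methods=hash,hash

Selinger DP (subsets sized 1..n):
  {C}: scan cost=150, card=150
  {A}: scan cost=20, card=20
  {B}: scan cost=500, card=500
  {AC}: card=750; try (A,hash)→500, (C,nl_idx)→930, (C,merge)→1490, (A,merge)→1620, (A,nl_idx)→1650, (C,hash)→2440 …(+2); best=500 via (A,hash)
  {AB}: card=2500; try (A,hash)→1200, (B,nl_idx)→2700, (B,merge)→5140, (A,nl_idx)→5500, (A,merge)→5620, (B,hash)→9040 …(+2); best=1200 via (A,hash)
  {ABC}: card=93750; try (C,hash)→6100, (B,hash)→10250, (B,merge)→13750, (C,merge)→35050, (B,nl_idx)→101000, (C,nl_idx)→114950 …(+2); best=6100 via (C,hash)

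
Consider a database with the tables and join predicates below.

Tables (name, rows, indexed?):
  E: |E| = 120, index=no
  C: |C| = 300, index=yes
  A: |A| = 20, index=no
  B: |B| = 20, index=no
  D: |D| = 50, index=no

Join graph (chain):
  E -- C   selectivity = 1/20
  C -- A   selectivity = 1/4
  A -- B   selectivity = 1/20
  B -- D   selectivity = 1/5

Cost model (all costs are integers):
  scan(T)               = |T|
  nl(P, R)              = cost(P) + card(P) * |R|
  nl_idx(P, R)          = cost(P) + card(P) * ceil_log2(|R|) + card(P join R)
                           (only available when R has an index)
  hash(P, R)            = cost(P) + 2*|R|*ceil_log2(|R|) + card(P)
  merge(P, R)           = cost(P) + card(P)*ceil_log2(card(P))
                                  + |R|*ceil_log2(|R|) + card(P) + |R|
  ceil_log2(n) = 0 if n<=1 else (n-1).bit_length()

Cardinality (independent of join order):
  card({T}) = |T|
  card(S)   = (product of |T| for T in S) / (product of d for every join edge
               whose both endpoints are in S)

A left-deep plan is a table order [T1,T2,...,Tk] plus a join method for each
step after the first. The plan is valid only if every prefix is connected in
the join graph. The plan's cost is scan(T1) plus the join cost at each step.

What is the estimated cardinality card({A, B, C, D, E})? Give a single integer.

90000

Tables in S: A(20), B(20), C(300), D(50), E(120)
Edges inside S: E-C(d=20), C-A(d=4), A-B(d=20), B-D(d=5)
numerator = 20 * 20 * 300 * 50 * 120 = 720000000
denominator = 20 * 4 * 20 * 5 = 8000
card(S) = 720000000 / 8000 = 90000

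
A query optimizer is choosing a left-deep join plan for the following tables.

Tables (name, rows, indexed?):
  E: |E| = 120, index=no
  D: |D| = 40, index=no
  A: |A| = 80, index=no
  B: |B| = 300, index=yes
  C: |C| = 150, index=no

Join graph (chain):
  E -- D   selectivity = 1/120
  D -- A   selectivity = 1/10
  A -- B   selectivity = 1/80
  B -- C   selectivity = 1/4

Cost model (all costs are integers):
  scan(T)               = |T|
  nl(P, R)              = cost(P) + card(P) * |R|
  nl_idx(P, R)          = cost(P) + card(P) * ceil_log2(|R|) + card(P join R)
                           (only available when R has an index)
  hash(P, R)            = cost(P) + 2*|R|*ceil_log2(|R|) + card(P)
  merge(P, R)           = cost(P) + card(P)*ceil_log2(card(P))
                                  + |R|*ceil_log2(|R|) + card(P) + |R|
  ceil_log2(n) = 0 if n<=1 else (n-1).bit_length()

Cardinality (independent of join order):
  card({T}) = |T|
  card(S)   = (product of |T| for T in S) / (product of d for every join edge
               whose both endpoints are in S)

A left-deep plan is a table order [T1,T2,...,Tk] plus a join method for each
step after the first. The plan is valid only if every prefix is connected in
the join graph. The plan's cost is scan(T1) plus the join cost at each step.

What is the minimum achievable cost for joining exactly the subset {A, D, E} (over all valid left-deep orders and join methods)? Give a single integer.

1640

Selinger DP over subsets of {A,D,E}:
  {E}: scan cost=120, card=120
  {D}: scan cost=40, card=40
  {A}: scan cost=80, card=80
  {DE}: card=40; try (D,hash)→720, (E,merge)→1280, (D,merge)→1360, (E,hash)→1760, (E,nl)→4840, (D,nl)→4920; best=720 via (D,hash)
  {AD}: card=320; try (D,hash)→640, (A,merge)→960, (D,merge)→1000, (A,hash)→1200, (A,nl)→3240, (D,nl)→3280; best=640 via (D,hash)
  {ADE}: card=320; try (A,merge)→1640, (A,hash)→1880, (E,hash)→2640, (A,nl)→3920, (E,merge)→4800, (E,nl)→39040; best=1640 via (A,merge)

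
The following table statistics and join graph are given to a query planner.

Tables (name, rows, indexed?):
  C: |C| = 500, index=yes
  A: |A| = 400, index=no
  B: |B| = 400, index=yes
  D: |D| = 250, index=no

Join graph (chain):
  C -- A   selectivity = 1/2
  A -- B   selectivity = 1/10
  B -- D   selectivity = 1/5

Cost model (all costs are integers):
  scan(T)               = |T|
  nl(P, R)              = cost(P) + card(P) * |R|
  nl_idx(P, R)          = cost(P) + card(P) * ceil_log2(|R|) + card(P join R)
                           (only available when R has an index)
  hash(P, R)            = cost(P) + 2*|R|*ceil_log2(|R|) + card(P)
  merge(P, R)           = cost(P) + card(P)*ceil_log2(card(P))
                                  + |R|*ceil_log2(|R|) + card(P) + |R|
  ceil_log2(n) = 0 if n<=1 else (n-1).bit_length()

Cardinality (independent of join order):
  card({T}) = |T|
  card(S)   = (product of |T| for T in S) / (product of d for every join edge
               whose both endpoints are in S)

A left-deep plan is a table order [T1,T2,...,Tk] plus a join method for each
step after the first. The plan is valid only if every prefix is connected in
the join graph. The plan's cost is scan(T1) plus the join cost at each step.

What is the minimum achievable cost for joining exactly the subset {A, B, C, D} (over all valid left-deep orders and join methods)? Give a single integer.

837000

Selinger DP over subsets of {A,B,C,D}:
  {C}: scan cost=500, card=500
  {A}: scan cost=400, card=400
  {B}: scan cost=400, card=400
  {D}: scan cost=250, card=250
  {AC}: card=100000; try (A,hash)→8200, (C,merge)→9400, (A,merge)→9500, (C,hash)→9800, (C,nl_idx)→104000, (C,nl)→200400 …(+1); best=8200 via (A,hash)
  {AB}: card=16000; try (B,hash)→8000, (A,hash)→8000, (B,merge)→8400, (A,merge)→8400, (B,nl_idx)→20000, (B,nl)→160400 …(+1); best=8000 via (B,hash)
  {BD}: card=20000; try (D,hash)→4800, (B,merge)→6500, (D,merge)→6650, (B,hash)→7700, (B,nl_idx)→22500, (B,nl)→100250 …(+1); best=4800 via (D,hash)
  {ABC}: card=4000000; try (C,hash)→33000, (B,hash)→115400, (C,merge)→253000, (B,merge)→1812200, (C,nl_idx)→4152000, (B,nl_idx)→4908200 …(+2); best=33000 via (C,hash)
  {ABD}: card=800000; try (D,hash)→28000, (A,hash)→32000, (D,merge)→250250, (A,merge)→328800, (D,nl)→4008000, (A,nl)→8004800; best=28000 via (D,hash)
  {ABCD}: card=200000000; try (C,hash)→837000, (D,hash)→4037000, (C,merge)→16833000, (D,merge)→92035250, (C,nl_idx)→207228000, (C,nl)→400028000 …(+1); best=837000 via (C,hash)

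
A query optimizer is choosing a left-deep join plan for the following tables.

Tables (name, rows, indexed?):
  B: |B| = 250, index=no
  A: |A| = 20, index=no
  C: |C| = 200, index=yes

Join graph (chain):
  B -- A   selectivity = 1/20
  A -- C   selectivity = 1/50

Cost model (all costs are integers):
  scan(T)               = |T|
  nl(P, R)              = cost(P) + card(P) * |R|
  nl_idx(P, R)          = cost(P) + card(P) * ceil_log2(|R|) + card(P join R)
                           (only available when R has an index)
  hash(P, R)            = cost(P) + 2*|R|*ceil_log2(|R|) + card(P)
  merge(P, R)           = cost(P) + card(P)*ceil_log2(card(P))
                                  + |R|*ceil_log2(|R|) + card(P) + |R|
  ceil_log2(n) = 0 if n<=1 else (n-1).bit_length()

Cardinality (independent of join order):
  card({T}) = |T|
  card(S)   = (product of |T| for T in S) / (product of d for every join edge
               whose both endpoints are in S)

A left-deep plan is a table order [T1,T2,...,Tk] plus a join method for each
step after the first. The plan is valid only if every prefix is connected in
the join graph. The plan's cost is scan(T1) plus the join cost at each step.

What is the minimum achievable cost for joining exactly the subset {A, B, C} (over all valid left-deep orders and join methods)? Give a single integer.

3150

Selinger DP over subsets of {A,B,C}:
  {B}: scan cost=250, card=250
  {A}: scan cost=20, card=20
  {C}: scan cost=200, card=200
  {AB}: card=250; try (A,hash)→700, (B,merge)→2390, (A,merge)→2620, (B,hash)→4040, (B,nl)→5020, (A,nl)→5250; best=700 via (A,hash)
  {AC}: card=80; try (C,nl_idx)→260, (A,hash)→600, (C,merge)→1940, (A,merge)→2120, (C,hash)→3240, (C,nl)→4020 …(+1); best=260 via (C,nl_idx)
  {ABC}: card=1000; try (B,merge)→3150, (C,nl_idx)→3700, (C,hash)→4150, (B,hash)→4340, (C,merge)→4750, (B,nl)→20260 …(+1); best=3150 via (B,merge)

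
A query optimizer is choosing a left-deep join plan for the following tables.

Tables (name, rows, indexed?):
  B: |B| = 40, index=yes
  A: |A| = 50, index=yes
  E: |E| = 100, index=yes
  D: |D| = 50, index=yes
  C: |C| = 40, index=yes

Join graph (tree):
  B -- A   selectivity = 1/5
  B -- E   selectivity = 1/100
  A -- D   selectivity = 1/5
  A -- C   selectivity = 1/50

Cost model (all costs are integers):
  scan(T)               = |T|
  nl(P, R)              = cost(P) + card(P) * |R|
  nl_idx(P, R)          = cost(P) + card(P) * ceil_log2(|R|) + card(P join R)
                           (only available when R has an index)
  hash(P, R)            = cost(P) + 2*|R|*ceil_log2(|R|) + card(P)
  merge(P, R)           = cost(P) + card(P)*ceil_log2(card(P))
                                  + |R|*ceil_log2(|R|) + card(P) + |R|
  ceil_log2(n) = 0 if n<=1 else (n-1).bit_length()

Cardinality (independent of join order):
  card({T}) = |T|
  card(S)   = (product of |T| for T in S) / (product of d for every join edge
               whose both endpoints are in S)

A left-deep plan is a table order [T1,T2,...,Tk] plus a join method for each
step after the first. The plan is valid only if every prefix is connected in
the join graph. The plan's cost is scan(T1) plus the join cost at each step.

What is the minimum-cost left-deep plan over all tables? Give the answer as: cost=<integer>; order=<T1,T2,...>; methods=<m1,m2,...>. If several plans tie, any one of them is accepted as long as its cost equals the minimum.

Selinger DP (subsets sized 1..n):
  {B}: scan cost=40, card=40
  {A}: scan cost=50, card=50
  {E}: scan cost=100, card=100
  {D}: scan cost=50, card=50
  {C}: scan cost=40, card=40
  {AB}: card=400; try (B,hash)→580, (A,merge)→670, (B,merge)→680, (A,hash)→680, (A,nl_idx)→680, (B,nl_idx)→750 …(+2); best=580 via (B,hash)
  {BE}: card=40; try (E,nl_idx)→360, (B,hash)→680, (B,nl_idx)→740, (E,merge)→1120, (B,merge)→1180, (E,hash)→1480 …(+2); best=360 via (E,nl_idx)
  {AD}: card=500; try (D,hash)→700, (A,hash)→700, (D,merge)→750, (A,merge)→750, (D,nl_idx)→850, (A,nl_idx)→850 …(+2); best=700 via (D,hash)
  {AC}: card=40; try (A,nl_idx)→320, (C,nl_idx)→390, (C,hash)→580, (A,merge)→670, (C,merge)→680, (A,hash)→680 …(+2); best=320 via (A,nl_idx)
  {ABE}: card=400; try (A,merge)→990, (A,hash)→1000, (A,nl_idx)→1000, (A,nl)→2360, (E,hash)→2380, (E,nl_idx)→3780 …(+2); best=990 via (A,merge)
  {ABD}: card=4000; try (D,hash)→1580, (B,hash)→1680, (D,merge)→4930, (B,merge)→5980, (D,nl_idx)→6980, (B,nl_idx)→7700 …(+2); best=1580 via (D,hash)
  {ABC}: card=320; try (B,hash)→840, (B,merge)→880, (B,nl_idx)→880, (C,hash)→1460, (B,nl)→1920, (C,nl_idx)→3300 …(+2); best=840 via (B,hash)
  {ACD}: card=400; try (D,merge)→950, (D,hash)→960, (D,nl_idx)→960, (C,hash)→1680, (D,nl)→2320, (C,nl_idx)→4100 …(+2); best=950 via (D,merge)
  {ABDE}: card=4000; try (D,hash)→1990, (D,merge)→5340, (E,hash)→6980, (D,nl_idx)→7390, (D,nl)→20990, (E,nl_idx)→33580 …(+2); best=1990 via (D,hash)
  {ABCE}: card=320; try (C,hash)→1870, (E,hash)→2560, (E,nl_idx)→3400, (C,nl_idx)→3710, (E,merge)→4840, (C,merge)→5270 …(+2); best=1870 via (C,hash)
  {ABCD}: card=3200; try (D,hash)→1760, (B,hash)→1830, (D,merge)→4390, (B,merge)→5230, (D,nl_idx)→5960, (C,hash)→6060 …(+6); best=1760 via (D,hash)
  {ABCDE}: card=3200; try (D,hash)→2790, (D,merge)→5420, (E,hash)→6360, (C,hash)→6470, (D,nl_idx)→6990, (D,nl)→17870 …(+6); best=2790 via (D,hash)

cost=2790; order=B,E,A,C,D; methods=nl_idx,merge,hash,hash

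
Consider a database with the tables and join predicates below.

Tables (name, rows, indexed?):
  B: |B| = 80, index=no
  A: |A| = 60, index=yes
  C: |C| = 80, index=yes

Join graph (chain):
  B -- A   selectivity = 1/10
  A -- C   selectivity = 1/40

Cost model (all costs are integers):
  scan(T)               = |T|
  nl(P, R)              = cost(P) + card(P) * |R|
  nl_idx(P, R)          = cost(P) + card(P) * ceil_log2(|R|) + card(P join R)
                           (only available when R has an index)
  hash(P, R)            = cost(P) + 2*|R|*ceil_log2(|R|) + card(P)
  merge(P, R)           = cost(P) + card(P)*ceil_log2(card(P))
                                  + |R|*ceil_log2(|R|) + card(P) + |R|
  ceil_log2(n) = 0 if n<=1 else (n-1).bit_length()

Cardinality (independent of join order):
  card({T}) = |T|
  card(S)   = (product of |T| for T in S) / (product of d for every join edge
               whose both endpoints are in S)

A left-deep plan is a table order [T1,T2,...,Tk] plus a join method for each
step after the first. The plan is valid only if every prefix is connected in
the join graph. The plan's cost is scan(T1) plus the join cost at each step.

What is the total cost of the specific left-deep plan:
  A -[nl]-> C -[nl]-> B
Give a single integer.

step 1: scan A: cost=60, card=60
step 2: join C via nl
    card(P join C) = 60*80/(40) = 120
    cost = 60 + 60*80 = 4860
step 3: join B via nl
    card(P join B) = 120*80/(10) = 960
    cost = 4860 + 120*80 = 14460

14460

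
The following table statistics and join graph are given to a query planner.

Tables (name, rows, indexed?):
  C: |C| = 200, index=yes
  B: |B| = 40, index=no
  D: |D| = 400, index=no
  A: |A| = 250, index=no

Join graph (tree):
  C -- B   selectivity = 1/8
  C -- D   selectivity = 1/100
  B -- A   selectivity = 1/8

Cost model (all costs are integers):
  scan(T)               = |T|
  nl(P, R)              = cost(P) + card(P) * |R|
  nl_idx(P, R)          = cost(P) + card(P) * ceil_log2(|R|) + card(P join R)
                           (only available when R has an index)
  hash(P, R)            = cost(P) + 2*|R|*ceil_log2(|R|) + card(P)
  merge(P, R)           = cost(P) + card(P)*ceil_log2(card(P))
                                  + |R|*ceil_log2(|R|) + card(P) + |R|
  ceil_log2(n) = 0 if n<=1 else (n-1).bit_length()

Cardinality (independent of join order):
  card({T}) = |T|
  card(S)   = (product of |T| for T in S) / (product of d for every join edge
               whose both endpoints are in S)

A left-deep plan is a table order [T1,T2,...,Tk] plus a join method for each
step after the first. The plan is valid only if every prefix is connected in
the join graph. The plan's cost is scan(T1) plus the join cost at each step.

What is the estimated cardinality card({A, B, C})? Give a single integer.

31250

Tables in S: A(250), B(40), C(200)
Edges inside S: C-B(d=8), B-A(d=8)
numerator = 250 * 40 * 200 = 2000000
denominator = 8 * 8 = 64
card(S) = 2000000 / 64 = 31250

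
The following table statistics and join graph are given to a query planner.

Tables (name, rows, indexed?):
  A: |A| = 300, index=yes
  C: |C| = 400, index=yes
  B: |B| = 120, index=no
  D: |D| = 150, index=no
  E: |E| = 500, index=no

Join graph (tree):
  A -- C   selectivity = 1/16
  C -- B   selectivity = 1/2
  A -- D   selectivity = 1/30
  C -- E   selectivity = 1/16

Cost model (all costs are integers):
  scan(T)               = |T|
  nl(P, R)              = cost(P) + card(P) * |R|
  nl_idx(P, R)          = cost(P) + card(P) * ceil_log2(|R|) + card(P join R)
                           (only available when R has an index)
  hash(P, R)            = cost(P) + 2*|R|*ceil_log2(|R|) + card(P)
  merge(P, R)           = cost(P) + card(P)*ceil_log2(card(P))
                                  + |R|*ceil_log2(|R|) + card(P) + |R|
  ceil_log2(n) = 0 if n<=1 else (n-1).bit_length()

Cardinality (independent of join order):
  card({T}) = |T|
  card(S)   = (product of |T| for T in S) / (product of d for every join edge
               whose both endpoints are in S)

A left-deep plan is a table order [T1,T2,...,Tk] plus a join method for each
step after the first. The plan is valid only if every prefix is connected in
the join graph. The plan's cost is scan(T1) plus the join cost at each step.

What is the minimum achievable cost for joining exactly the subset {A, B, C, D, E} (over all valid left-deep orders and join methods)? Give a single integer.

Selinger DP over subsets of {A,B,C,D,E}:
  {A}: scan cost=300, card=300
  {C}: scan cost=400, card=400
  {B}: scan cost=120, card=120
  {D}: scan cost=150, card=150
  {E}: scan cost=500, card=500
  {AC}: card=7500; try (A,hash)→6200, (C,merge)→7300, (A,merge)→7400, (C,hash)→7800, (C,nl_idx)→10500, (A,nl_idx)→11500 …(+2); best=6200 via (A,hash)
  {AD}: card=1500; try (D,hash)→3000, (A,nl_idx)→3000, (A,merge)→4500, (D,merge)→4650, (A,hash)→5700, (A,nl)→45150 …(+1); best=3000 via (D,hash)
  {BC}: card=24000; try (B,hash)→2480, (C,merge)→5080, (B,merge)→5360, (C,hash)→7440, (C,nl_idx)→25200, (C,nl)→48120 …(+1); best=2480 via (B,hash)
  {CE}: card=12500; try (C,hash)→8200, (E,merge)→9400, (C,merge)→9500, (E,hash)→9800, (C,nl_idx)→17500, (E,nl)→200400 …(+1); best=8200 via (C,hash)
  {ABC}: card=450000; try (B,hash)→15380, (A,hash)→31880, (B,merge)→112160, (A,merge)→389480, (A,nl_idx)→668480, (B,nl)→906200 …(+1); best=15380 via (B,hash)
  {ACD}: card=37500; try (C,hash)→11700, (D,hash)→16100, (C,merge)→25000, (C,nl_idx)→54000, (D,merge)→112550, (C,nl)→603000 …(+1); best=11700 via (C,hash)
  {ACE}: card=234375; try (E,hash)→22700, (A,hash)→26100, (E,merge)→116200, (A,merge)→198700, (A,nl_idx)→355075, (E,nl)→3756200 …(+1); best=22700 via (E,hash)
  {BCE}: card=750000; try (B,hash)→22380, (E,hash)→35480, (B,merge)→196660, (E,merge)→391480, (B,nl)→1508200, (E,nl)→12002480; best=22380 via (B,hash)
  {ABCD}: card=2250000; try (B,hash)→50880, (D,hash)→467780, (B,merge)→650160, (B,nl)→4511700, (D,merge)→9016730, (D,nl)→67515380; best=50880 via (B,hash)
  {ABCE}: card=14062500; try (B,hash)→258755, (E,hash)→474380, (A,hash)→777780, (B,merge)→4476785, (E,merge)→9020380, (A,merge)→15775380 …(+4); best=258755 via (B,hash)
  {ACDE}: card=1171875; try (E,hash)→58200, (D,hash)→259475, (E,merge)→654200, (D,merge)→4477175, (E,nl)→18761700, (D,nl)→35178950; best=58200 via (E,hash)
  {ABCDE}: card=70312500; try (B,hash)→1231755, (E,hash)→2309880, (D,hash)→14323655, (B,merge)→25840410, (E,merge)→51805880, (B,nl)→140683200 …(+3); best=1231755 via (B,hash)

1231755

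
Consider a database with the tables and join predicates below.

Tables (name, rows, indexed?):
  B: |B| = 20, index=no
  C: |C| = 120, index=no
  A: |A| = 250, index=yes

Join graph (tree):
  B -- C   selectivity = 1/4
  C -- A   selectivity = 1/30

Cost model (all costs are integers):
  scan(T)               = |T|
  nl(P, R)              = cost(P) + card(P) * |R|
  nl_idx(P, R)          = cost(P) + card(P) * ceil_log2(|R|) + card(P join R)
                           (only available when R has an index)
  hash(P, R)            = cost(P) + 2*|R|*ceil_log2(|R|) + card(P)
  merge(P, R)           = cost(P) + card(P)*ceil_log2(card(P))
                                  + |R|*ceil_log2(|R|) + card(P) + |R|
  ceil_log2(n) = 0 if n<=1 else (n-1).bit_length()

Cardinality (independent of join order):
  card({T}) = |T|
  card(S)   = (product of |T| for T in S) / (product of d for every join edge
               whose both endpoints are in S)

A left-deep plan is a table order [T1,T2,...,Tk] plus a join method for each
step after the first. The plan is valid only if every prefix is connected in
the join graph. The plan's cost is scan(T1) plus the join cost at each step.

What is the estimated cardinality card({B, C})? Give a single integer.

600

Tables in S: B(20), C(120)
Edges inside S: B-C(d=4)
numerator = 20 * 120 = 2400
denominator = 4 = 4
card(S) = 2400 / 4 = 600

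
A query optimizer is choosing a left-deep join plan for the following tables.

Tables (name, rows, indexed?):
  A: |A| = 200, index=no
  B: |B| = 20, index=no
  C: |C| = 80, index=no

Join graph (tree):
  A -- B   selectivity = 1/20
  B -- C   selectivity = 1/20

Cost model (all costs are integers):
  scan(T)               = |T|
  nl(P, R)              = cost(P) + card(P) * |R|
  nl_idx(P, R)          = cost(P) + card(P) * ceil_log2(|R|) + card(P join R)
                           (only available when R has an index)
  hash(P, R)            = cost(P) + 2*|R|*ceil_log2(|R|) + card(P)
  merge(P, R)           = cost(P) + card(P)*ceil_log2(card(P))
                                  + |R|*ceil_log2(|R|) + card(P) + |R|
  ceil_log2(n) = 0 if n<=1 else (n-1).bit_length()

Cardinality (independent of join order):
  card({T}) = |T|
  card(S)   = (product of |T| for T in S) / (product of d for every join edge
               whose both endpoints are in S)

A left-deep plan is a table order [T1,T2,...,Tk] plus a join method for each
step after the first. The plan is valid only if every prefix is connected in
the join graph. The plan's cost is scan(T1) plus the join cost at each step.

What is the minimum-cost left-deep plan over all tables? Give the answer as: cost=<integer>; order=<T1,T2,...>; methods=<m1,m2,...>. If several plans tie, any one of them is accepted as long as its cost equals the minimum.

cost=1920; order=A,B,C; methods=hash,hash

Selinger DP (subsets sized 1..n):
  {A}: scan cost=200, card=200
  {B}: scan cost=20, card=20
  {C}: scan cost=80, card=80
  {AB}: card=200; try (B,hash)→600, (A,merge)→1940, (B,merge)→2120, (A,hash)→3240, (A,nl)→4020, (B,nl)→4200; best=600 via (B,hash)
  {BC}: card=80; try (B,hash)→360, (C,merge)→780, (B,merge)→840, (C,hash)→1160, (C,nl)→1620, (B,nl)→1680; best=360 via (B,hash)
  {ABC}: card=800; try (C,hash)→1920, (A,merge)→2800, (C,merge)→3040, (A,hash)→3640, (A,nl)→16360, (C,nl)→16600; best=1920 via (C,hash)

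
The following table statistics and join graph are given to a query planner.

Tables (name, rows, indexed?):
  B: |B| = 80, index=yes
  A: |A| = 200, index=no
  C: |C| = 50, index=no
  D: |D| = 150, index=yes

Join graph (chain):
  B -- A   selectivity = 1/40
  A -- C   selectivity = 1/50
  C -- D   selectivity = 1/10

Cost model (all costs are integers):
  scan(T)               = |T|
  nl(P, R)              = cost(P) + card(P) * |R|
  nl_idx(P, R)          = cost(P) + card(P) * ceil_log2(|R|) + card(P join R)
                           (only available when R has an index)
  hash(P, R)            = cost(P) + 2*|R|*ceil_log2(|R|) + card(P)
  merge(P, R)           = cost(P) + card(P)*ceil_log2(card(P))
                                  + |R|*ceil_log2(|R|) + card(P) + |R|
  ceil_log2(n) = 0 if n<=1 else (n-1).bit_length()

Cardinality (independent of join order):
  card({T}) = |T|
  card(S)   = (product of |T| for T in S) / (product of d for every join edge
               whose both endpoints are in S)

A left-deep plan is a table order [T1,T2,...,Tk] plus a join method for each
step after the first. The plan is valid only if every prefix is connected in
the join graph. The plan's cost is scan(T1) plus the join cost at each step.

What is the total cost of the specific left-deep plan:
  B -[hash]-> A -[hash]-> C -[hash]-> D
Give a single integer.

7160

step 1: scan B: cost=80, card=80
step 2: join A via hash
    card(P join A) = 80*200/(40) = 400
    cost = 80 + 2*200*8 + 80 = 3360
step 3: join C via hash
    card(P join C) = 400*50/(50) = 400
    cost = 3360 + 2*50*6 + 400 = 4360
step 4: join D via hash
    card(P join D) = 400*150/(10) = 6000
    cost = 4360 + 2*150*8 + 400 = 7160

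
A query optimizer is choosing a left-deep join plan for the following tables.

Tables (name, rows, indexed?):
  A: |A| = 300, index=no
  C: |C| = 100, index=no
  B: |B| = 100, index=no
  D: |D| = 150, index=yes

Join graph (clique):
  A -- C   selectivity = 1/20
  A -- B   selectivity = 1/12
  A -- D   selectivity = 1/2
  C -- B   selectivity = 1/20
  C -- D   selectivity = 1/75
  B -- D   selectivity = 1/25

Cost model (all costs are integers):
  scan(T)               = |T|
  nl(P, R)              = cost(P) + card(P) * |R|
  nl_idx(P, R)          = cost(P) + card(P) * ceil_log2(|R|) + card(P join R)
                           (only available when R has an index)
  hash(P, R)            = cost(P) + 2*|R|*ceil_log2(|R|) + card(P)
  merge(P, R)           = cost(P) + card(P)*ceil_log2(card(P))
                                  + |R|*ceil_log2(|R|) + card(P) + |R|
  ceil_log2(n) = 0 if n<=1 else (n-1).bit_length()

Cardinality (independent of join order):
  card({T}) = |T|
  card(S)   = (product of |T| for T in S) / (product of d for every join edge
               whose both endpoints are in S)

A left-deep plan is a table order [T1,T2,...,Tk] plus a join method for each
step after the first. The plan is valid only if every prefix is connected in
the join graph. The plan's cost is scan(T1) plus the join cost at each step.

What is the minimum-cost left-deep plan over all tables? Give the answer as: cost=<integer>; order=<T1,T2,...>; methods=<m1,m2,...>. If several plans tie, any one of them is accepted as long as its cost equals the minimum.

Selinger DP (subsets sized 1..n):
  {A}: scan cost=300, card=300
  {C}: scan cost=100, card=100
  {B}: scan cost=100, card=100
  {D}: scan cost=150, card=150
  {AC}: card=1500; try (C,hash)→2000, (A,merge)→3900, (C,merge)→4100, (A,hash)→5600, (A,nl)→30100, (C,nl)→30300; best=2000 via (C,hash)
  {AB}: card=2500; try (B,hash)→2000, (A,merge)→3900, (B,merge)→4100, (A,hash)→5600, (A,nl)→30100, (B,nl)→30300; best=2000 via (B,hash)
  {AD}: card=22500; try (D,hash)→3000, (A,merge)→4500, (D,merge)→4650, (A,hash)→5700, (D,nl_idx)→25200, (A,nl)→45150 …(+1); best=3000 via (D,hash)
  {BC}: card=500; try (C,hash)→1600, (B,hash)→1600, (C,merge)→1700, (B,merge)→1700, (C,nl)→10100, (B,nl)→10100; best=1600 via (C,hash)
  {CD}: card=200; try (D,nl_idx)→1100, (C,hash)→1700, (D,merge)→2250, (C,merge)→2300, (D,hash)→2600, (D,nl)→15100 …(+1); best=1100 via (D,nl_idx)
  {BD}: card=600; try (D,nl_idx)→1500, (B,hash)→1700, (D,merge)→2250, (B,merge)→2300, (D,hash)→2600, (D,nl)→15100 …(+1); best=1500 via (D,nl_idx)
  {ABC}: card=625; try (B,hash)→4900, (C,hash)→5900, (A,hash)→7500, (A,merge)→9600, (B,merge)→20800, (C,merge)→35300 …(+3); best=4900 via (B,hash)
  {ACD}: card=1500; try (D,hash)→5900, (A,merge)→5900, (A,hash)→6700, (D,nl_idx)→15500, (D,merge)→21350, (C,hash)→26900 …(+4); best=5900 via (D,hash)
  {ABD}: card=7500; try (D,hash)→6900, (A,hash)→7500, (A,merge)→11100, (B,hash)→26900, (D,nl_idx)→29500, (D,merge)→35850 …(+4); best=6900 via (D,hash)
  {BCD}: card=40; try (B,hash)→2700, (C,hash)→3500, (B,merge)→3700, (D,hash)→4500, (D,nl_idx)→5640, (D,merge)→7950 …(+4); best=2700 via (B,hash)
  {ABCD}: card=25; try (A,merge)→5980, (D,hash)→7925, (A,hash)→8140, (B,hash)→8800, (D,nl_idx)→9925, (D,merge)→13125 …(+7); best=5980 via (A,merge)

cost=5980; order=C,D,B,A; methods=nl_idx,hash,merge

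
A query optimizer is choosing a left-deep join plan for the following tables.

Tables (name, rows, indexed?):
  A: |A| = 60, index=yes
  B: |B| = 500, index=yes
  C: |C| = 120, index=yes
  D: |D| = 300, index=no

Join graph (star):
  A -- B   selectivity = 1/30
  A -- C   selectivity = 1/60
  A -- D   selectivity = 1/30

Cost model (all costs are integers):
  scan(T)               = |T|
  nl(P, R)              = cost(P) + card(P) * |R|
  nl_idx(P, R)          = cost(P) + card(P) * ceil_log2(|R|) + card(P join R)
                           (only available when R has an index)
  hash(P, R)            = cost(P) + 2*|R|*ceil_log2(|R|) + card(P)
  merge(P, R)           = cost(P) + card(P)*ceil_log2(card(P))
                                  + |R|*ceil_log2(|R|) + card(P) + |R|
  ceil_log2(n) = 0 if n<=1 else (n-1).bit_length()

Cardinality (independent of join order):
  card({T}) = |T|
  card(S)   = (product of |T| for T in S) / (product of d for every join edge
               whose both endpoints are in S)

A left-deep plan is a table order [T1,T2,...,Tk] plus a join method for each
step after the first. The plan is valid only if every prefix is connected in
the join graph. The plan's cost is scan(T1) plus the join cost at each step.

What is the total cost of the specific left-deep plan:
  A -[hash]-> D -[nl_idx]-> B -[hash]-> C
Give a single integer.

step 1: scan A: cost=60, card=60
step 2: join D via hash
    card(P join D) = 60*300/(30) = 600
    cost = 60 + 2*300*9 + 60 = 5520
step 3: join B via nl_idx
    card(P join B) = 600*500/(30) = 10000
    cost = 5520 + 600*9 + 10000 = 20920
step 4: join C via hash
    card(P join C) = 10000*120/(60) = 20000
    cost = 20920 + 2*120*7 + 10000 = 32600

32600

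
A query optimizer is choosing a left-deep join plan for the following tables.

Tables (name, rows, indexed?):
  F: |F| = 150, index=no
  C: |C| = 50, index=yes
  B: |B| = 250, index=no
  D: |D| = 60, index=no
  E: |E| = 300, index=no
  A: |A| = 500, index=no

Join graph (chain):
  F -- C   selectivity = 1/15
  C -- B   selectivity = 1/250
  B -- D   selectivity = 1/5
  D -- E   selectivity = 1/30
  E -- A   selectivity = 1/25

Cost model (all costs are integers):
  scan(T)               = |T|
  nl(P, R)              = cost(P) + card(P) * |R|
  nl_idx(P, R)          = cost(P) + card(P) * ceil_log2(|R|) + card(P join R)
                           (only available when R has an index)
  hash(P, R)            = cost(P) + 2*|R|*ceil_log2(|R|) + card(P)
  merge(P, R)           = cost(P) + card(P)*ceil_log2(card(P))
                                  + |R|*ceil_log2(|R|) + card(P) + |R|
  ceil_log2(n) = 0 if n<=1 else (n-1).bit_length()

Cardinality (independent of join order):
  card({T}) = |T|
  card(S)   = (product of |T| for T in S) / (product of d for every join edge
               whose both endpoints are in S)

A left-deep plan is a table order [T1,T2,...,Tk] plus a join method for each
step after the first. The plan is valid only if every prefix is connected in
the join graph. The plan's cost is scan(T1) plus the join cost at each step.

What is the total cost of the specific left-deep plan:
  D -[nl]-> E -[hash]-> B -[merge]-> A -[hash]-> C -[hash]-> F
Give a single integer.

step 1: scan D: cost=60, card=60
step 2: join E via nl
    card(P join E) = 60*300/(30) = 600
    cost = 60 + 60*300 = 18060
step 3: join B via hash
    card(P join B) = 600*250/(5) = 30000
    cost = 18060 + 2*250*8 + 600 = 22660
step 4: join A via merge
    card(P join A) = 30000*500/(25) = 600000
    cost = 22660 + 30000*15 + 500*9 + 30000 + 500 = 507660
step 5: join C via hash
    card(P join C) = 600000*50/(250) = 120000
    cost = 507660 + 2*50*6 + 600000 = 1108260
step 6: join F via hash
    card(P join F) = 120000*150/(15) = 1200000
    cost = 1108260 + 2*150*8 + 120000 = 1230660

1230660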